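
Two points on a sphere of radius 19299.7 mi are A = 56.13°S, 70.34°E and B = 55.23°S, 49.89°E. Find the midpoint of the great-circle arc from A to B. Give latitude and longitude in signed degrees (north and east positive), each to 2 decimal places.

-56.11°, 60.00°

The central angle between A and B is δ = 0.2011 rad.
With f = 0.5, the slerp weights are sin((1−f)δ)/sin δ = 0.5025 and sin(fδ)/sin δ = 0.5025.
Weighted sum of the unit vectors: (0.5025)·(0.1875,0.5248,-0.8303) + (0.5025)·(0.3674,0.4362,-0.8214) = (0.2789, 0.4829, -0.8301).
Converting back: φ = atan2(z, √(x²+y²)) = -56.11°, λ = atan2(y, x) = 60.00°.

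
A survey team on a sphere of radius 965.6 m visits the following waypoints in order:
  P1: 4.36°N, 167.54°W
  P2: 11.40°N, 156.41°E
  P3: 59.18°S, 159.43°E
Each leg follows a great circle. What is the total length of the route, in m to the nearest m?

Leg P1→P2: central angle 0.6346 rad, distance 612.8 m.
Leg P2→P3: central angle 1.2326 rad, distance 1190.2 m.
Total: 612.8 + 1190.2 ≈ 1803 m.

1803 m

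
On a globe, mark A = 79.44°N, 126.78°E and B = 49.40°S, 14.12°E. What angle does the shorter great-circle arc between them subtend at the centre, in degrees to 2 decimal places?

In radians: φ₁ = 1.3865, φ₂ = -0.8622, Δλ = -112.660° = -1.9663 rad.
cos c = sin φ₁ sin φ₂ + cos φ₁ cos φ₂ cos Δλ = (0.9831)(-0.7593) + (0.1833)(0.6508)(-0.3853) = -0.79236,
so c = arccos(-0.79236) = 2.48546 rad.
So the angular separation is 142.41°.

142.41°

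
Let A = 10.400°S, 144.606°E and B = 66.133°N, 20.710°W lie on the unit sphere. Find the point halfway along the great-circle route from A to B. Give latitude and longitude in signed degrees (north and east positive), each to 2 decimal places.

50.69°, 134.78°

Central angle δ = 2.1532 rad. Interpolating on the sphere with fraction f = 0.5:
P = [sin((1−f)δ)·A + sin(fδ)·B] / sin δ = 1.0542·A + 1.0542·B in Cartesian coordinates,
giving P = (-0.4463, 0.4497, 0.7737), i.e. latitude 50.69°, longitude 134.78°.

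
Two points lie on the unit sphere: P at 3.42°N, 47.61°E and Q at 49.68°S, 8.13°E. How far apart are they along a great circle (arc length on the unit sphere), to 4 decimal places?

Let φ₁ = 0.0597 rad, φ₂ = -0.8671 rad, and Δλ = -0.6891 rad.
cos c = sin φ₁ sin φ₂ + cos φ₁ cos φ₂ cos Δλ = (0.0597)(-0.7624) + (0.9982)(0.6471)(0.7718) = 0.45306,
so c = arccos(0.45306) = 1.10061 rad.
On the unit sphere the arc length equals the central angle: 1.1006.

1.1006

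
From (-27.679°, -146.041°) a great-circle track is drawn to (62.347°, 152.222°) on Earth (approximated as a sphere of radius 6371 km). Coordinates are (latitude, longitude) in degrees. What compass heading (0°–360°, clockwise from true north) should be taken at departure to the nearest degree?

Δλ = -61.737° = -1.0775 rad.
y = sin Δλ · cos φ₂ = (-0.8808)(0.4641) = -0.4088
x = cos φ₁ sin φ₂ − sin φ₁ cos φ₂ cos Δλ = (0.8856)(0.8858) − (-0.4645)(0.4641)(0.4735) = 0.8865
θ = atan2(y, x) = -24.76°; adding 360° gives 335°.

335°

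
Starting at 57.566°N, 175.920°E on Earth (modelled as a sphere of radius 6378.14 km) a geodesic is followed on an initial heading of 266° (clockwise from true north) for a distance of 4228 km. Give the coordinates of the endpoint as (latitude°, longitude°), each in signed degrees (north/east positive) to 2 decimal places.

39.96°, 122.70°

Angular distance δ = d/R = 4228/6378.14 = 0.66289 rad; initial bearing θ = 4.6426 rad.
sin φ₂ = sin φ₁ cos δ + cos φ₁ sin δ cos θ = (0.8440)(0.7882) + (0.5363)(0.6154)(-0.0698) = 0.6422, so φ₂ = 39.96°.
Δλ = atan2(sin θ sin δ cos φ₁, cos δ − sin φ₁ sin φ₂) = atan2(-0.3293, 0.2462) = -53.217°.
λ₂ = 175.920° − 53.217° = 122.70°.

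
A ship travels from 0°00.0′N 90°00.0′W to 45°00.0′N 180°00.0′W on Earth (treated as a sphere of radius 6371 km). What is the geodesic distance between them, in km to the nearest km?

With latitudes φ₁ = 0.000°, φ₂ = 45.000° and longitude difference Δλ = -90.000°:
cos c = sin φ₁ sin φ₂ + cos φ₁ cos φ₂ cos Δλ = (0.0000)(0.7071) + (1.0000)(0.7071)(0.0000) = -0.00000,
so c = arccos(-0.00000) = 1.57080 rad.
Distance = R·c = 6371 × 1.5708 ≈ 10008 km.

10008 km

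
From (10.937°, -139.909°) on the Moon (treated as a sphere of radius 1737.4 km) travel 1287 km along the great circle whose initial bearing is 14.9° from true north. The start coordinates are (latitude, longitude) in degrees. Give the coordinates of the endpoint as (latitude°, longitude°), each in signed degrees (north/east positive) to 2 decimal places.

Angular distance δ = d/R = 1287/1737.4 = 0.74076 rad; initial bearing θ = 0.2601 rad.
sin φ₂ = sin φ₁ cos δ + cos φ₁ sin δ cos θ = (0.1897)(0.7380) + (0.9818)(0.6749)(0.9664) = 0.7803, so φ₂ = 51.29°.
Δλ = atan2(sin θ sin δ cos φ₁, cos δ − sin φ₁ sin φ₂) = atan2(0.1704, 0.5899) = 16.110°.
λ₂ = -139.909° + 16.110° = -123.80°.

51.29°, -123.80°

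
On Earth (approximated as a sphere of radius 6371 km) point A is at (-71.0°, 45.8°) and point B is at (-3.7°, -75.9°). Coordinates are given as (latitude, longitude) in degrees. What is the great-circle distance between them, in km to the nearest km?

10708 km

In radians: φ₁ = -1.2392, φ₂ = -0.0646, Δλ = -121.700° = -2.1241 rad.
cos c = sin φ₁ sin φ₂ + cos φ₁ cos φ₂ cos Δλ = (-0.9455)(-0.0645) + (0.3256)(0.9979)(-0.5255) = -0.10970,
so c = arccos(-0.10970) = 1.68072 rad.
Distance = R·c = 6371 × 1.6807 ≈ 10708 km.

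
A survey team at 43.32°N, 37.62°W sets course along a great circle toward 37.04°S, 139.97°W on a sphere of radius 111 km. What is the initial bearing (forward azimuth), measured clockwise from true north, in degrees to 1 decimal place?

Δλ = -102.350° = -1.7863 rad.
y = sin Δλ · cos φ₂ = (-0.9769)(0.7982) = -0.7797
x = cos φ₁ sin φ₂ − sin φ₁ cos φ₂ cos Δλ = (0.7275)(-0.6024) − (0.6861)(0.7982)(-0.2139) = -0.3211
θ = atan2(y, x) = -112.38°; adding 360° gives 247.6°.

247.6°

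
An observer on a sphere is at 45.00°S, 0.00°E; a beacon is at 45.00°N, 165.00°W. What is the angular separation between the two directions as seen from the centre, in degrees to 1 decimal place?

169.4°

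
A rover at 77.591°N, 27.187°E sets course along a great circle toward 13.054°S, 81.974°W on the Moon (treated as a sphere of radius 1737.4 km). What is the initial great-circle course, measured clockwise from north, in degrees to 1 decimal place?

Δλ = -109.161° = -1.9052 rad.
y = sin Δλ · cos φ₂ = (-0.9446)(0.9742) = -0.9202
x = cos φ₁ sin φ₂ − sin φ₁ cos φ₂ cos Δλ = (0.2149)(-0.2259) − (0.9766)(0.9742)(-0.3282) = 0.2637
θ = atan2(y, x) = -74.01°; adding 360° gives 286.0°.

286.0°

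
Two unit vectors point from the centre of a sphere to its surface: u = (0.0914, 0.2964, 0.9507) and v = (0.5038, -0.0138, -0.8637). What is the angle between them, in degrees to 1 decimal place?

141.2°

u·v = -0.7792; |u| = 1.0000, |v| = 1.0000.
cos θ = (u·v)/(|u||v|) = -0.7792, so θ = 141.2°.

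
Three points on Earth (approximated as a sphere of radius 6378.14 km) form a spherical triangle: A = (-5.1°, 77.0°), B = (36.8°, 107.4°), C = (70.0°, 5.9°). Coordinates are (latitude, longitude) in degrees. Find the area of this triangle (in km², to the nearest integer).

Side lengths (central angles): a = 1.0376, b = 1.5440, c = 0.8832 rad; semiperimeter s = 1.7324.
By l'Huilier's theorem, tan(E/4) = √[tan(s/2) tan((s−a)/2) tan((s−b)/2) tan((s−c)/2)], giving spherical excess E = 0.5363 rad.
Area = E·R² = 0.5363 × (6378.14)² ≈ 21816778 km².

21816778 km²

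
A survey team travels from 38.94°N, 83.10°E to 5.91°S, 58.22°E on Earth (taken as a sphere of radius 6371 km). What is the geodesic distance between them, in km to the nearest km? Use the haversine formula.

5606 km

In radians: φ₁ = 0.6796, φ₂ = -0.1031, Δλ = -24.880° = -0.4342 rad.
Haversine: a = sin²(Δφ/2) + cos φ₁ cos φ₂ sin²(Δλ/2) = 0.1455 + (0.7778)(0.9947)(0.0464) = 0.18142.
Central angle c = 2·arcsin(√a) = 0.88000 rad.
Distance = R·c = 6371 × 0.8800 ≈ 5606 km.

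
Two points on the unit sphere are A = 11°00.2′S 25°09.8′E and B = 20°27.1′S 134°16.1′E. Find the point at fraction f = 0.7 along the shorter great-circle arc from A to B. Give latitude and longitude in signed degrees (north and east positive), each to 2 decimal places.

-26.36°, 100.94°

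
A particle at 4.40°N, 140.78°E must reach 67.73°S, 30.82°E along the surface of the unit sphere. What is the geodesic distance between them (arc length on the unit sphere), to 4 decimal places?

Let φ₁ = 0.0768 rad, φ₂ = -1.1821 rad, and Δλ = -1.9192 rad.
cos c = sin φ₁ sin φ₂ + cos φ₁ cos φ₂ cos Δλ = (0.0767)(-0.9254) + (0.9971)(0.3790)(-0.3414) = -0.19998,
so c = arccos(-0.19998) = 1.77214 rad.
On the unit sphere the arc length equals the central angle: 1.7721.

1.7721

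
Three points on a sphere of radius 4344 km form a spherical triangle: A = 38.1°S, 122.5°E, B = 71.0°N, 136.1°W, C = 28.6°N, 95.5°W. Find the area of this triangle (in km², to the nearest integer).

41983698 km²

Side lengths (central angles): a = 0.8371, b = 2.5677, c = 2.2576 rad; semiperimeter s = 2.8312.
By l'Huilier's theorem, tan(E/4) = √[tan(s/2) tan((s−a)/2) tan((s−b)/2) tan((s−c)/2)], giving spherical excess E = 2.2249 rad.
Area = E·R² = 2.2249 × (4344)² ≈ 41983698 km².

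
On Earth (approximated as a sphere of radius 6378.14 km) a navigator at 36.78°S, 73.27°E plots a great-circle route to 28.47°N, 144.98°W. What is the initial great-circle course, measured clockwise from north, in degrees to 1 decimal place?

With φ₁ = -0.6419, φ₂ = 0.4969, Δλ = 2.4740 rad, the forward-azimuth formula gives
θ = atan2( sin Δλ cos φ₂ , cos φ₁ sin φ₂ − sin φ₁ cos φ₂ cos Δλ ) = atan2(0.5442, -0.0315) = 93.32°.
So the initial bearing is 93.3°.

93.3°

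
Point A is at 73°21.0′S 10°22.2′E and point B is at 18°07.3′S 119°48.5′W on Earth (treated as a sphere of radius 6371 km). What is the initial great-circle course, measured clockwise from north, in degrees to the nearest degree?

227°

With φ₁ = -1.2802, φ₂ = -0.3163, Δλ = -2.2720 rad, the forward-azimuth formula gives
θ = atan2( sin Δλ cos φ₂ , cos φ₁ sin φ₂ − sin φ₁ cos φ₂ cos Δλ ) = atan2(-0.7261, -0.6766) = -132.98°.
Adding 360° brings this into [0°, 360°): 227°.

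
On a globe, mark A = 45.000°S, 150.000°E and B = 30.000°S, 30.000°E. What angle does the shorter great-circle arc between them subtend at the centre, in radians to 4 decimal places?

1.5234 rad

With latitudes φ₁ = -45.000°, φ₂ = -30.000° and longitude difference Δλ = -120.000°:
Haversine: a = sin²(Δφ/2) + cos φ₁ cos φ₂ sin²(Δλ/2) = 0.0170 + (0.7071)(0.8660)(0.7500) = 0.47632.
Central angle c = 2·arcsin(√a) = 1.52341 rad.
So the angular separation is 1.5234 rad.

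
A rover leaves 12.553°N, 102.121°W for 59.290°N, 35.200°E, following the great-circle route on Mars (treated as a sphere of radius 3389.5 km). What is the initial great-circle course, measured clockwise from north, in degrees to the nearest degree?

21°

Δλ = 137.321° = 2.3967 rad.
y = sin Δλ · cos φ₂ = (0.6779)(0.5107) = 0.3462
x = cos φ₁ sin φ₂ − sin φ₁ cos φ₂ cos Δλ = (0.9761)(0.8598) − (0.2173)(0.5107)(-0.7352) = 0.9208
θ = atan2(y, x) = 20.60°, so the bearing is 21°.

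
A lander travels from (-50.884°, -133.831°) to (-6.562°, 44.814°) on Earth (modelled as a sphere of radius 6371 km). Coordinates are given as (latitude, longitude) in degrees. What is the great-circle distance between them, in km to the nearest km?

With latitudes φ₁ = -50.884°, φ₂ = -6.562° and longitude difference Δλ = 178.645°:
cos c = sin φ₁ sin φ₂ + cos φ₁ cos φ₂ cos Δλ = (-0.7759)(-0.1143) + (0.6309)(0.9934)(-0.9997) = -0.53792,
so c = arccos(-0.53792) = 2.13876 rad.
Distance = R·c = 6371 × 2.1388 ≈ 13626 km.

13626 km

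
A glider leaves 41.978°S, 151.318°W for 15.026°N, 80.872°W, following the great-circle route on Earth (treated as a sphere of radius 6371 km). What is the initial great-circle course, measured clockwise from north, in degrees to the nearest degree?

With φ₁ = -0.7327, φ₂ = 0.2623, Δλ = 1.2295 rad, the forward-azimuth formula gives
θ = atan2( sin Δλ cos φ₂ , cos φ₁ sin φ₂ − sin φ₁ cos φ₂ cos Δλ ) = atan2(0.9101, 0.4089) = 65.80°.
So the initial bearing is 66°.

66°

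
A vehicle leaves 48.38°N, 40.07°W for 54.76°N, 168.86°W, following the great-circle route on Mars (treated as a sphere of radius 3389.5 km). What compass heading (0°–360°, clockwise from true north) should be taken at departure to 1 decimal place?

331.0°

With φ₁ = 0.8444, φ₂ = 0.9557, Δλ = -2.2478 rad, the forward-azimuth formula gives
θ = atan2( sin Δλ cos φ₂ , cos φ₁ sin φ₂ − sin φ₁ cos φ₂ cos Δλ ) = atan2(-0.4497, 0.8127) = -28.96°.
Adding 360° brings this into [0°, 360°): 331.0°.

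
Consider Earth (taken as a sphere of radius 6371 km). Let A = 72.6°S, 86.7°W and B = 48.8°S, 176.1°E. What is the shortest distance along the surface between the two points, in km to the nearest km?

5127 km

Let φ₁ = -1.2671 rad, φ₂ = -0.8517 rad, and Δλ = -1.6965 rad.
Haversine: a = sin²(Δφ/2) + cos φ₁ cos φ₂ sin²(Δλ/2) = 0.0425 + (0.2990)(0.6587)(0.5627) = 0.15335.
Central angle c = 2·arcsin(√a) = 0.80474 rad.
Distance = R·c = 6371 × 0.8047 ≈ 5127 km.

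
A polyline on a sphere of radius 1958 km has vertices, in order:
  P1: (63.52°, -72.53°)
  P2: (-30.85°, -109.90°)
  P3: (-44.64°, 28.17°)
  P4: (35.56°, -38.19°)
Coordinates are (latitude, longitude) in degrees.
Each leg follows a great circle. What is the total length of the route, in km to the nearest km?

10063 km

Leg P1→P2: central angle 1.7262 rad, distance 3379.9 km.
Leg P2→P3: central angle 1.6651 rad, distance 3260.2 km.
Leg P3→P4: central angle 1.7482 rad, distance 3423.1 km.
Total: 3379.9 + 3260.2 + 3423.1 ≈ 10063 km.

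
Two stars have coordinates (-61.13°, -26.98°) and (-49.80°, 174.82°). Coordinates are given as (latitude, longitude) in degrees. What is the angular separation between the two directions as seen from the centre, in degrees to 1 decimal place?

In radians: φ₁ = -1.0669, φ₂ = -0.8692, Δλ = -158.200° = -2.7611 rad.
Haversine: a = sin²(Δφ/2) + cos φ₁ cos φ₂ sin²(Δλ/2) = 0.0097 + (0.4828)(0.6455)(0.9642) = 0.31024.
Central angle c = 2·arcsin(√a) = 1.18153 rad.
So the angular separation is 67.7°.

67.7°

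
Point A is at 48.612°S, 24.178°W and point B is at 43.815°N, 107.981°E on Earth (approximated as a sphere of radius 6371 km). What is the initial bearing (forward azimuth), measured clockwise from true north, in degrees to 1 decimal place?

80.0°

Δλ = 132.159° = 2.3066 rad.
y = sin Δλ · cos φ₂ = (0.7413)(0.7216) = 0.5349
x = cos φ₁ sin φ₂ − sin φ₁ cos φ₂ cos Δλ = (0.6612)(0.6923) − (-0.7502)(0.7216)(-0.6712) = 0.0944
θ = atan2(y, x) = 79.99°, so the bearing is 80.0°.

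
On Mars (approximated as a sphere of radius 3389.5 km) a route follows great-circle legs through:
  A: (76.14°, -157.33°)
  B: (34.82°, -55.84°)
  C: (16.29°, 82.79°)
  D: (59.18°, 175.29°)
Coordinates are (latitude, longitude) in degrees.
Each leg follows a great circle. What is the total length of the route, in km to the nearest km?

14899 km

Leg A→B: central angle 1.0296 rad, distance 3489.7 km.
Leg B→C: central angle 2.0166 rad, distance 6835.3 km.
Leg C→D: central angle 1.3496 rad, distance 4574.3 km.
Total: 3489.7 + 6835.3 + 4574.3 ≈ 14899 km.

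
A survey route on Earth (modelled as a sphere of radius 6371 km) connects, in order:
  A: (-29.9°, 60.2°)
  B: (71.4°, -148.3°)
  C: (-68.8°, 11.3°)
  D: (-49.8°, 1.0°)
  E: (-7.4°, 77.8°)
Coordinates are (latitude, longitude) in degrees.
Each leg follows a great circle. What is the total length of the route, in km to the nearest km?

Leg A→B: central angle 2.3681 rad, distance 15086.9 km.
Leg B→C: central angle 3.0129 rad, distance 19195.5 km.
Leg C→D: central angle 0.3430 rad, distance 2185.1 km.
Leg D→E: central angle 1.3238 rad, distance 8433.6 km.
Total: 15086.9 + 19195.5 + 2185.1 + 8433.6 ≈ 44901 km.

44901 km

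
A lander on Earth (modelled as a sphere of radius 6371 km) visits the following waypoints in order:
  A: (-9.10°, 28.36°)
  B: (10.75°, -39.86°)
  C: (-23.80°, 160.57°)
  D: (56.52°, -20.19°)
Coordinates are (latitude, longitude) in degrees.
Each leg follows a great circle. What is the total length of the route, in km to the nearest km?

41649 km

Leg A→B: central angle 1.2340 rad, distance 7862.0 km.
Leg B→C: central angle 2.7329 rad, distance 17411.2 km.
Leg C→D: central angle 2.5704 rad, distance 16376.3 km.
Total: 7862.0 + 17411.2 + 16376.3 ≈ 41649 km.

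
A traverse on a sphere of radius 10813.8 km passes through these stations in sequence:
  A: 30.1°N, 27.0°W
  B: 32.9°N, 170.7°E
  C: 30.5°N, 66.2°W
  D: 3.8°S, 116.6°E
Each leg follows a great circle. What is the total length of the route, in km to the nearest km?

68858 km

Leg A→B: central angle 2.0038 rad, distance 21668.7 km.
Leg B→C: central angle 1.6905 rad, distance 18280.4 km.
Leg C→D: central angle 2.6733 rad, distance 28908.6 km.
Total: 21668.7 + 18280.4 + 28908.6 ≈ 68858 km.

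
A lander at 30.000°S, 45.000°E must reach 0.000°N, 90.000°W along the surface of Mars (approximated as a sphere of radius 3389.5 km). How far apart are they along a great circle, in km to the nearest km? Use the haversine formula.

In radians: φ₁ = -0.5236, φ₂ = 0.0000, Δλ = -135.000° = -2.3562 rad.
Haversine: a = sin²(Δφ/2) + cos φ₁ cos φ₂ sin²(Δλ/2) = 0.0670 + (0.8660)(1.0000)(0.8536) = 0.80619.
Central angle c = 2·arcsin(√a) = 2.22985 rad.
Distance = R·c = 3389.5 × 2.2299 ≈ 7558 km.

7558 km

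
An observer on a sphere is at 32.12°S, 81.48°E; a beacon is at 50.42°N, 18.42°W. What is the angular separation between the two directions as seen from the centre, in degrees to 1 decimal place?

120.2°

In radians: φ₁ = -0.5606, φ₂ = 0.8800, Δλ = -99.900° = -1.7436 rad.
Haversine: a = sin²(Δφ/2) + cos φ₁ cos φ₂ sin²(Δλ/2) = 0.4351 + (0.8469)(0.6372)(0.5860) = 0.75129.
Central angle c = 2·arcsin(√a) = 2.09737 rad.
So the angular separation is 120.2°.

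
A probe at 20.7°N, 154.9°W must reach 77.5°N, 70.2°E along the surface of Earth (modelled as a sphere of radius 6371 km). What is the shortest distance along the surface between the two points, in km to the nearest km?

8711 km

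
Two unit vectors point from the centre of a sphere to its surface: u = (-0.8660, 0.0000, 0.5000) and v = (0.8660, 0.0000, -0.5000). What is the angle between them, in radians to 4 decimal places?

3.1416 rad

u·v = -1.0000; |u| = 1.0000, |v| = 1.0000.
cos θ = (u·v)/(|u||v|) = -1.0000, so θ = 3.1416 rad.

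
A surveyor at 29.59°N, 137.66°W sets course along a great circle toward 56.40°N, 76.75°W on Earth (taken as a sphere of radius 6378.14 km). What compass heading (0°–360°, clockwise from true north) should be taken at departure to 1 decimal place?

39.3°

Δλ = 60.910° = 1.0631 rad.
y = sin Δλ · cos φ₂ = (0.8739)(0.5534) = 0.4836
x = cos φ₁ sin φ₂ − sin φ₁ cos φ₂ cos Δλ = (0.8696)(0.8329) − (0.4938)(0.5534)(0.4862) = 0.5914
θ = atan2(y, x) = 39.27°, so the bearing is 39.3°.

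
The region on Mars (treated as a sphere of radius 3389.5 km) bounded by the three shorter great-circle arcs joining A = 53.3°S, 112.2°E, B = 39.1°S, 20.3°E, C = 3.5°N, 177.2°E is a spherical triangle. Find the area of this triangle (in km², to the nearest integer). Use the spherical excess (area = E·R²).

Side lengths (central angles): a = 2.4204, b = 1.3662, c = 1.0584 rad; semiperimeter s = 2.4225.
By l'Huilier's theorem, tan(E/4) = √[tan(s/2) tan((s−a)/2) tan((s−b)/2) tan((s−c)/2)], giving spherical excess E = 0.1462 rad.
Area = E·R² = 0.1462 × (3389.5)² ≈ 1679201 km².

1679201 km²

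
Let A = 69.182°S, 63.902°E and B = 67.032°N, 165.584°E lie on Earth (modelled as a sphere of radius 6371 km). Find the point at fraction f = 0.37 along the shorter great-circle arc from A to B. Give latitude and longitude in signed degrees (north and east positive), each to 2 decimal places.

-20.62°, 111.85°

Central angle δ = 2.6653 rad. Interpolating on the sphere with fraction f = 0.37:
P = [sin((1−f)δ)·A + sin(fδ)·B] / sin δ = 2.1682·A + 1.8188·B in Cartesian coordinates,
giving P = (-0.3484, 0.8687, -0.3521), i.e. latitude -20.62°, longitude 111.85°.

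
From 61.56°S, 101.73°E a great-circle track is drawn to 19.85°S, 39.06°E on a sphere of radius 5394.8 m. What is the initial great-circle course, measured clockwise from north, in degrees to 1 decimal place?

With φ₁ = -1.0744, φ₂ = -0.3464, Δλ = -1.0938 rad, the forward-azimuth formula gives
θ = atan2( sin Δλ cos φ₂ , cos φ₁ sin φ₂ − sin φ₁ cos φ₂ cos Δλ ) = atan2(-0.8356, 0.2180) = -75.38°.
Adding 360° brings this into [0°, 360°): 284.6°.

284.6°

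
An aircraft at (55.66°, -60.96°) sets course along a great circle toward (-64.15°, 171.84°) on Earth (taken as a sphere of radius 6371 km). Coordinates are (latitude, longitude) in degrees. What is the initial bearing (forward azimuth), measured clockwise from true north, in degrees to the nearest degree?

Δλ = -127.200° = -2.2201 rad.
y = sin Δλ · cos φ₂ = (-0.7965)(0.4360) = -0.3473
x = cos φ₁ sin φ₂ − sin φ₁ cos φ₂ cos Δλ = (0.5641)(-0.8999) − (0.8257)(0.4360)(-0.6046) = -0.2900
θ = atan2(y, x) = -129.86°; adding 360° gives 230°.

230°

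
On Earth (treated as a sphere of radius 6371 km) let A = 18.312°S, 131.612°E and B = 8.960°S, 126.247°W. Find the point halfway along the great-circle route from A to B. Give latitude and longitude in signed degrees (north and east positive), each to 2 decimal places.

The central angle between A and B is δ = 1.7196 rad.
With f = 0.5, the slerp weights are sin((1−f)δ)/sin δ = 0.7662 and sin(fδ)/sin δ = 0.7662.
Weighted sum of the unit vectors: (0.7662)·(-0.6305,0.7098,-0.3142) + (0.7662)·(-0.5841,-0.7966,-0.1557) = (-0.9306, -0.0665, -0.3601).
Converting back: φ = atan2(z, √(x²+y²)) = -21.10°, λ = atan2(y, x) = -175.91°.

-21.10°, -175.91°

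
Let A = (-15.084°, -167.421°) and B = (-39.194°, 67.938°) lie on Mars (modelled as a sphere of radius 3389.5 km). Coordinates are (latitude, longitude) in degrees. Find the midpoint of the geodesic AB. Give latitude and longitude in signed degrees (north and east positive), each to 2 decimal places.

The central angle between A and B is δ = 1.8348 rad.
With f = 0.5, the slerp weights are sin((1−f)δ)/sin δ = 0.8225 and sin(fδ)/sin δ = 0.8225.
Weighted sum of the unit vectors: (0.8225)·(-0.9424,-0.2103,-0.2602) + (0.8225)·(0.2911,0.7183,-0.6319) = (-0.5357, 0.4178, -0.7338).
Converting back: φ = atan2(z, √(x²+y²)) = -47.21°, λ = atan2(y, x) = 142.05°.

-47.21°, 142.05°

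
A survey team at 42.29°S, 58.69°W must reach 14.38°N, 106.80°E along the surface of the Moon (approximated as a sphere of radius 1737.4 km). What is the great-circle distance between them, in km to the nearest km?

4531 km

In radians: φ₁ = -0.7381, φ₂ = 0.2510, Δλ = 165.490° = 2.8883 rad.
cos c = sin φ₁ sin φ₂ + cos φ₁ cos φ₂ cos Δλ = (-0.6729)(0.2484) + (0.7397)(0.9687)(-0.9681) = -0.86083,
so c = arccos(-0.86083) = 2.60769 rad.
Distance = R·c = 1737.4 × 2.6077 ≈ 4531 km.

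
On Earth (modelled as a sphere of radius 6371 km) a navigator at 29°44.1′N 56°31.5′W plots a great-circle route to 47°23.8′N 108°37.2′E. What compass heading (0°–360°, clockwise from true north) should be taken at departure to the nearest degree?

With φ₁ = 0.5190, φ₂ = 0.8272, Δλ = 2.8823 rad, the forward-azimuth formula gives
θ = atan2( sin Δλ cos φ₂ , cos φ₁ sin φ₂ − sin φ₁ cos φ₂ cos Δλ ) = atan2(0.1735, 0.9637) = 10.21°.
So the initial bearing is 10°.

10°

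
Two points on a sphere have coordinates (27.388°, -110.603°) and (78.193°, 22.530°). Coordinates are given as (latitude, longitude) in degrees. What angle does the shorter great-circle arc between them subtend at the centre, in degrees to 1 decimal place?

With latitudes φ₁ = 27.388°, φ₂ = 78.193° and longitude difference Δλ = 133.133°:
cos c = sin φ₁ sin φ₂ + cos φ₁ cos φ₂ cos Δλ = (0.4600)(0.9788) + (0.8879)(0.2046)(-0.6837) = 0.32607,
so c = arccos(0.32607) = 1.23866 rad.
So the angular separation is 71.0°.

71.0°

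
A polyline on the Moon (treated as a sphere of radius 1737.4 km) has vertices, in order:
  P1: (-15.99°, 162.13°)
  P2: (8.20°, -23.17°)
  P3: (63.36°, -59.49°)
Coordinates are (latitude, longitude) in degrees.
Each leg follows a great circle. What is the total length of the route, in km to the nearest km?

Leg P1→P2: central angle 2.9783 rad, distance 5174.6 km.
Leg P2→P3: central angle 1.0644 rad, distance 1849.2 km.
Total: 5174.6 + 1849.2 ≈ 7024 km.

7024 km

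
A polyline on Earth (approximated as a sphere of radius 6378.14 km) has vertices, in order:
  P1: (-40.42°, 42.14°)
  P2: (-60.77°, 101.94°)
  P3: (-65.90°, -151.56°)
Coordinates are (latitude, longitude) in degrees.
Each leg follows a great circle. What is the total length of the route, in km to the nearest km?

9288 km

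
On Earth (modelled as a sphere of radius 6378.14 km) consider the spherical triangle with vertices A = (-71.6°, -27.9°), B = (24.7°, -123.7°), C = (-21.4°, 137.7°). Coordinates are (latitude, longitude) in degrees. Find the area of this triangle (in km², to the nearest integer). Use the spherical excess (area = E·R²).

96016936 km²

Side lengths (central angles): a = 1.8535, b = 1.5092, c = 2.0103 rad; semiperimeter s = 2.6865.
By l'Huilier's theorem, tan(E/4) = √[tan(s/2) tan((s−a)/2) tan((s−b)/2) tan((s−c)/2)], giving spherical excess E = 2.3603 rad.
Area = E·R² = 2.3603 × (6378.14)² ≈ 96016936 km².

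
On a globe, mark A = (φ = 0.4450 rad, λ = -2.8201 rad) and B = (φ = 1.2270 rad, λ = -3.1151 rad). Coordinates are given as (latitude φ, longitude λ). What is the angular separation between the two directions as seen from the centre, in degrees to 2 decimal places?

In radians: φ₁ = 0.4450, φ₂ = 1.2270, Δλ = -16.902° = -0.2950 rad.
cos c = sin φ₁ sin φ₂ + cos φ₁ cos φ₂ cos Δλ = (0.4305)(0.9415) + (0.9026)(0.3371)(0.9568) = 0.69636,
so c = arccos(0.69636) = 0.80048 rad.
So the angular separation is 45.86°.

45.86°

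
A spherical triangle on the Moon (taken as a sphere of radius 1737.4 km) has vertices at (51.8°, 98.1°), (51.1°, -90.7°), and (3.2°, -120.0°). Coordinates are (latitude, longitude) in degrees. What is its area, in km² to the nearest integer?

Side lengths (central angles): a = 0.9395, b = 2.0286, c = 1.3410 rad; semiperimeter s = 2.1545.
By l'Huilier's theorem, tan(E/4) = √[tan(s/2) tan((s−a)/2) tan((s−b)/2) tan((s−c)/2)], giving spherical excess E = 0.7408 rad.
Area = E·R² = 0.7408 × (1737.4)² ≈ 2236040 km².

2236040 km²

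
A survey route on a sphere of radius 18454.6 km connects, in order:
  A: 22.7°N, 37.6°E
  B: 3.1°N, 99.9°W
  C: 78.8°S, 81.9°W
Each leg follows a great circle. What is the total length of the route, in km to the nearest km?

68805 km

Leg A→B: central angle 2.2894 rad, distance 42249.2 km.
Leg B→C: central angle 1.4390 rad, distance 26556.3 km.
Total: 42249.2 + 26556.3 ≈ 68805 km.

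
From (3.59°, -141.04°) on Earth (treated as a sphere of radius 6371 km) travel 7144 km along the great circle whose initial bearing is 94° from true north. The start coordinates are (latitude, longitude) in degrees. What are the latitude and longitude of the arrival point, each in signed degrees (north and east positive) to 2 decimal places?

-2.03°, -77.01°

Angular distance δ = d/R = 7144/6371 = 1.12133 rad; initial bearing θ = 1.6406 rad.
sin φ₂ = sin φ₁ cos δ + cos φ₁ sin δ cos θ = (0.0626)(0.4345) + (0.9980)(0.9007)(-0.0698) = -0.0355, so φ₂ = -2.03°.
Δλ = atan2(sin θ sin δ cos φ₁, cos δ − sin φ₁ sin φ₂) = atan2(0.8967, 0.4367) = 64.034°.
λ₂ = -141.040° + 64.034° = -77.01°.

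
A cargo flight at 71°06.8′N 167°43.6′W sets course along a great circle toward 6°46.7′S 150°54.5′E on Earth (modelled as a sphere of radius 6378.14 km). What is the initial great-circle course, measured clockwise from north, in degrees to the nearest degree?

221°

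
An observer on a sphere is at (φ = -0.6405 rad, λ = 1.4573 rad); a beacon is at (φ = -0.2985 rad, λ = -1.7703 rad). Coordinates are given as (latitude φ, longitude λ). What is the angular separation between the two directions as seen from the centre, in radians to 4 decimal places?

2.1991 rad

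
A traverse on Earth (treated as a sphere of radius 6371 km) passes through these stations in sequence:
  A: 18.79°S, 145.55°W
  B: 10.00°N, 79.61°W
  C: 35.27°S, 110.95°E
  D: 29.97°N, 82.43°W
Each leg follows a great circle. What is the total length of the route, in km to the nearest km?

43545 km

Leg A→B: central angle 1.2407 rad, distance 7904.3 km.
Leg B→C: central angle 2.6697 rad, distance 17008.4 km.
Leg C→D: central angle 2.9245 rad, distance 18632.0 km.
Total: 7904.3 + 17008.4 + 18632.0 ≈ 43545 km.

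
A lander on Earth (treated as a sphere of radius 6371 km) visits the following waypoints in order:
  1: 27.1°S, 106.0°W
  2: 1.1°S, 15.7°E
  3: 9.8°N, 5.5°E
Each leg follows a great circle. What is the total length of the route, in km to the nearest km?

14702 km

Leg 1→2: central angle 2.0476 rad, distance 13045.3 km.
Leg 2→3: central angle 0.2600 rad, distance 1656.5 km.
Total: 13045.3 + 1656.5 ≈ 14702 km.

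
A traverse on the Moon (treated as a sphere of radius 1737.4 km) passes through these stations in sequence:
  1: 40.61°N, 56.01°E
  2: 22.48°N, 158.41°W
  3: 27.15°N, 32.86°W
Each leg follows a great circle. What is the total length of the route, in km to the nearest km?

Leg 1→2: central angle 1.9069 rad, distance 3313.0 km.
Leg 2→3: central angle 1.8792 rad, distance 3265.0 km.
Total: 3313.0 + 3265.0 ≈ 6578 km.

6578 km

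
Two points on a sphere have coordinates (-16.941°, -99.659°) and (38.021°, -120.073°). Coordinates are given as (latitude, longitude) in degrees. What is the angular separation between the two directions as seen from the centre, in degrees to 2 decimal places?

58.21°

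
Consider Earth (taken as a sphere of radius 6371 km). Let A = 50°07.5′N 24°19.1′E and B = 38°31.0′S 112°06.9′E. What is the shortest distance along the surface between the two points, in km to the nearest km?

13043 km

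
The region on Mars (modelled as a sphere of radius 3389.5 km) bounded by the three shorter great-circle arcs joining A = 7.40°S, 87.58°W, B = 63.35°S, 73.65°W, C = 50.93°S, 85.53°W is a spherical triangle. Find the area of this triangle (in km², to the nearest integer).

394422 km²

Side lengths (central angles): a = 0.2433, b = 0.7603, c = 0.9922 rad; semiperimeter s = 0.9979.
By l'Huilier's theorem, tan(E/4) = √[tan(s/2) tan((s−a)/2) tan((s−b)/2) tan((s−c)/2)], giving spherical excess E = 0.0343 rad.
Area = E·R² = 0.0343 × (3389.5)² ≈ 394422 km².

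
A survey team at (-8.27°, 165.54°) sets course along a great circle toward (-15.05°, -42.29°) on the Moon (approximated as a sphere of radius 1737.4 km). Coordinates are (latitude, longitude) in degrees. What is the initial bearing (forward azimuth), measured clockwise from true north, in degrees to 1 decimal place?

130.1°

Δλ = 152.170° = 2.6559 rad.
y = sin Δλ · cos φ₂ = (0.4668)(0.9657) = 0.4508
x = cos φ₁ sin φ₂ − sin φ₁ cos φ₂ cos Δλ = (0.9896)(-0.2597) − (-0.1438)(0.9657)(-0.8843) = -0.3798
θ = atan2(y, x) = 130.11°, so the bearing is 130.1°.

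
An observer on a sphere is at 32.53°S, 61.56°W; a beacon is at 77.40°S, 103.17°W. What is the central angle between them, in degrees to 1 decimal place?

Let φ₁ = -0.5678 rad, φ₂ = -1.3509 rad, and Δλ = -0.7262 rad.
cos c = sin φ₁ sin φ₂ + cos φ₁ cos φ₂ cos Δλ = (-0.5377)(-0.9759) + (0.8431)(0.2181)(0.7477) = 0.66230,
so c = arccos(0.66230) = 0.84691 rad.
So the angular separation is 48.5°.

48.5°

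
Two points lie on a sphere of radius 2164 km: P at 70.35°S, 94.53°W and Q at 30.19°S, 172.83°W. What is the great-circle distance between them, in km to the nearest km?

2184 km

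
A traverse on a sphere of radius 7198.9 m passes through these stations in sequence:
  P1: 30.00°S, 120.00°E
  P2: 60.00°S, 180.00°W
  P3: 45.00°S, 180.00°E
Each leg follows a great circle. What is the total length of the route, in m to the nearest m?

8103 m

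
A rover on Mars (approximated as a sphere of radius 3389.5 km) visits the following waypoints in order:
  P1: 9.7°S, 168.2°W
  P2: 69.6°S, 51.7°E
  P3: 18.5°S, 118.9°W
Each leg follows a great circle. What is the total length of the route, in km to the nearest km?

Leg P1→P2: central angle 1.6767 rad, distance 5683.0 km.
Leg P2→P3: central angle 1.5995 rad, distance 5421.6 km.
Total: 5683.0 + 5421.6 ≈ 11105 km.

11105 km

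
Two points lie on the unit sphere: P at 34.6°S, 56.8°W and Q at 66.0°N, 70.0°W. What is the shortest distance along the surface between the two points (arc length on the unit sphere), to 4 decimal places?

In radians: φ₁ = -0.6039, φ₂ = 1.1519, Δλ = -13.200° = -0.2304 rad.
Haversine: a = sin²(Δφ/2) + cos φ₁ cos φ₂ sin²(Δλ/2) = 0.5920 + (0.8231)(0.4067)(0.0132) = 0.59640.
Central angle c = 2·arcsin(√a) = 1.76481 rad.
On the unit sphere the arc length equals the central angle: 1.7648.

1.7648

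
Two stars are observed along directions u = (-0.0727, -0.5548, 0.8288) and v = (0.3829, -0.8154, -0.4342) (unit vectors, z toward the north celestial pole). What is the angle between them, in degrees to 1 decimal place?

86.3°

u·v = 0.0647; |u| = 1.0000, |v| = 1.0000.
cos θ = (u·v)/(|u||v|) = 0.0647, so θ = 86.3°.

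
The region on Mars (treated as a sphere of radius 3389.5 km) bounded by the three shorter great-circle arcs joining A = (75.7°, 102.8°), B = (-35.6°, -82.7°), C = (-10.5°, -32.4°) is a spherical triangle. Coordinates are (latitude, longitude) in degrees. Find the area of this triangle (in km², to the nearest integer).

17794795 km²

Side lengths (central angles): a = 0.9062, b = 1.9272, c = 2.4403 rad; semiperimeter s = 2.6368.
By l'Huilier's theorem, tan(E/4) = √[tan(s/2) tan((s−a)/2) tan((s−b)/2) tan((s−c)/2)], giving spherical excess E = 1.5489 rad.
Area = E·R² = 1.5489 × (3389.5)² ≈ 17794795 km².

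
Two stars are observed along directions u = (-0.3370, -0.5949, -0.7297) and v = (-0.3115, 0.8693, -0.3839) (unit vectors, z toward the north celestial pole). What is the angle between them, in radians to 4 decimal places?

u·v = -0.1320; |u| = 1.0000, |v| = 1.0000.
cos θ = (u·v)/(|u||v|) = -0.1320, so θ = 1.7032 rad.

1.7032 rad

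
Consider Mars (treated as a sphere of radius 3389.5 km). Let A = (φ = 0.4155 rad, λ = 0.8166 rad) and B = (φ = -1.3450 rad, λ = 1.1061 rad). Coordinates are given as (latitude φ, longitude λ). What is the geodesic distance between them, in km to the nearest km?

5997 km

In radians: φ₁ = 0.4155, φ₂ = -1.3450, Δλ = 16.587° = 0.2895 rad.
cos c = sin φ₁ sin φ₂ + cos φ₁ cos φ₂ cos Δλ = (0.4036)(-0.9746) + (0.9149)(0.2239)(0.9584) = -0.19709,
so c = arccos(-0.19709) = 1.76919 rad.
Distance = R·c = 3389.5 × 1.7692 ≈ 5997 km.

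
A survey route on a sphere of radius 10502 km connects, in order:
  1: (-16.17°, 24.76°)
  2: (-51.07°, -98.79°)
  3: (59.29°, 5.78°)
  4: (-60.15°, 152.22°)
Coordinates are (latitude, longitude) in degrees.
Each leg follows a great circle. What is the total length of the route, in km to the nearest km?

73044 km

Leg 1→2: central angle 1.6880 rad, distance 17727.0 km.
Leg 2→3: central angle 2.4182 rad, distance 25395.7 km.
Leg 3→4: central angle 2.8491 rad, distance 29920.8 km.
Total: 17727.0 + 25395.7 + 29920.8 ≈ 73044 km.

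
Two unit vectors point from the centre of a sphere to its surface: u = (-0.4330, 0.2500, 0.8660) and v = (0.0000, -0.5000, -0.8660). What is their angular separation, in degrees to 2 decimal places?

151.04°

u·v = -0.8750; |u| = 1.0000, |v| = 1.0000.
cos θ = (u·v)/(|u||v|) = -0.8750, so θ = 151.04°.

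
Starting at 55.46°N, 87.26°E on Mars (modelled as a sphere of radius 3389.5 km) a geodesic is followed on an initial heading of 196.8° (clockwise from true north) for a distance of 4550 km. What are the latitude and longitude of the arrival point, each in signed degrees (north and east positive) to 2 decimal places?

-20.01°, 69.83°

Angular distance δ = d/R = 4550/3389.5 = 1.34238 rad; initial bearing θ = 3.4348 rad.
sin φ₂ = sin φ₁ cos δ + cos φ₁ sin δ cos θ = (0.8237)(0.2264) + (0.5670)(0.9740)(-0.9573) = -0.3422, so φ₂ = -20.01°.
Δλ = atan2(sin θ sin δ cos φ₁, cos δ − sin φ₁ sin φ₂) = atan2(-0.1596, 0.5083) = -17.434°.
λ₂ = 87.260° − 17.434° = 69.83°.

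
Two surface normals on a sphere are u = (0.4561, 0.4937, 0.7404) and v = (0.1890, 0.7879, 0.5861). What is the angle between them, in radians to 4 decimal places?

0.4296 rad

u·v = 0.9091; |u| = 1.0000, |v| = 1.0000.
cos θ = (u·v)/(|u||v|) = 0.9091, so θ = 0.4296 rad.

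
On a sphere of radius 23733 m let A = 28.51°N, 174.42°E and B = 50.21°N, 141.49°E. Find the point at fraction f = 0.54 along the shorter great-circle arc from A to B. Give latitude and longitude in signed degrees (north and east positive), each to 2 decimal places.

41.39°, 159.32°

The central angle between A and B is δ = 0.5758 rad.
With f = 0.54, the slerp weights are sin((1−f)δ)/sin δ = 0.4808 and sin(fδ)/sin δ = 0.5619.
Weighted sum of the unit vectors: (0.4808)·(-0.8746,0.0854,0.4773) + (0.5619)·(-0.5008,0.3985,0.7684) = (-0.7018, 0.2650, 0.6612).
Converting back: φ = atan2(z, √(x²+y²)) = 41.39°, λ = atan2(y, x) = 159.32°.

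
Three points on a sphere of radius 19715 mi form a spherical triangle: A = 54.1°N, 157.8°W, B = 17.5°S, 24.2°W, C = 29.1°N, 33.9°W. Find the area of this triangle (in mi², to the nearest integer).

140632364 mi²

Side lengths (central angles): a = 0.8296, b = 1.4624, c = 2.2514 rad; semiperimeter s = 2.2717.
By l'Huilier's theorem, tan(E/4) = √[tan(s/2) tan((s−a)/2) tan((s−b)/2) tan((s−c)/2)], giving spherical excess E = 0.3618 rad.
Area = E·R² = 0.3618 × (19715)² ≈ 140632364 mi².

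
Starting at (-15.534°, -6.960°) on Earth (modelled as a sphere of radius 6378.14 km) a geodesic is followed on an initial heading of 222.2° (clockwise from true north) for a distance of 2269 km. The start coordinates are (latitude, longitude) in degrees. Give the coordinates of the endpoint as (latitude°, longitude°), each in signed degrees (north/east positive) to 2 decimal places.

-29.98°, -22.63°

Angular distance δ = d/R = 2269/6378.14 = 0.35575 rad; initial bearing θ = 3.8781 rad.
sin φ₂ = sin φ₁ cos δ + cos φ₁ sin δ cos θ = (-0.2678)(0.9374) + (0.9635)(0.3483)(-0.7408) = -0.4996, so φ₂ = -29.98°.
Δλ = atan2(sin θ sin δ cos φ₁, cos δ − sin φ₁ sin φ₂) = atan2(-0.2254, 0.8036) = -15.669°.
λ₂ = -6.960° − 15.669° = -22.63°.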